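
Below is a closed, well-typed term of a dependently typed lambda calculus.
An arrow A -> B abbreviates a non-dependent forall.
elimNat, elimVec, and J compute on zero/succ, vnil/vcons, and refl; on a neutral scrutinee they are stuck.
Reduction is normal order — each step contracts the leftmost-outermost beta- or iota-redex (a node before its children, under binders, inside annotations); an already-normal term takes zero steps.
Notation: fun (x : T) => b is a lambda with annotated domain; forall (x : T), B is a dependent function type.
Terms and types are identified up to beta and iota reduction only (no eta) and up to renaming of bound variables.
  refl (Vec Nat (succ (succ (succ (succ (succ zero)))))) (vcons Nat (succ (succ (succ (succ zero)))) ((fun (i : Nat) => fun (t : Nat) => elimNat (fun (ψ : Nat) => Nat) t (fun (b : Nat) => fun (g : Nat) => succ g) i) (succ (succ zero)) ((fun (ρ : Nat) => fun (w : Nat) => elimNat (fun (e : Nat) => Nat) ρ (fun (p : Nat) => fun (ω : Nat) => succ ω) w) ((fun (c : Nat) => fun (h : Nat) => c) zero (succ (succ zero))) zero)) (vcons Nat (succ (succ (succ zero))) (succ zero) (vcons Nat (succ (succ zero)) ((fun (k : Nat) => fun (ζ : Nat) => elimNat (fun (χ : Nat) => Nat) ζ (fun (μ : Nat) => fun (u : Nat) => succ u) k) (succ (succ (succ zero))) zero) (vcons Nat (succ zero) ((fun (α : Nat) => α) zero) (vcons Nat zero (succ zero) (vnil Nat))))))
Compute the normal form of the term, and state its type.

resulting normal form:
  refl (Vec Nat (succ (succ (succ (succ (succ zero)))))) (vcons Nat (succ (succ (succ (succ zero)))) (succ (succ zero)) (vcons Nat (succ (succ (succ zero))) (succ zero) (vcons Nat (succ (succ zero)) (succ (succ (succ zero))) (vcons Nat (succ zero) zero (vcons Nat zero (succ zero) (vnil Nat))))))
type:
  Eq (Vec Nat (succ (succ (succ (succ (succ zero)))))) (vcons Nat (succ (succ (succ (succ zero)))) (succ (succ zero)) (vcons Nat (succ (succ (succ zero))) (succ zero) (vcons Nat (succ (succ zero)) (succ (succ (succ zero))) (vcons Nat (succ zero) zero (vcons Nat zero (succ zero) (vnil Nat)))))) (vcons Nat (succ (succ (succ (succ zero)))) (succ (succ zero)) (vcons Nat (succ (succ (succ zero))) (succ zero) (vcons Nat (succ (succ zero)) (succ (succ (succ zero))) (vcons Nat (succ zero) zero (vcons Nat zero (succ zero) (vnil Nat))))))


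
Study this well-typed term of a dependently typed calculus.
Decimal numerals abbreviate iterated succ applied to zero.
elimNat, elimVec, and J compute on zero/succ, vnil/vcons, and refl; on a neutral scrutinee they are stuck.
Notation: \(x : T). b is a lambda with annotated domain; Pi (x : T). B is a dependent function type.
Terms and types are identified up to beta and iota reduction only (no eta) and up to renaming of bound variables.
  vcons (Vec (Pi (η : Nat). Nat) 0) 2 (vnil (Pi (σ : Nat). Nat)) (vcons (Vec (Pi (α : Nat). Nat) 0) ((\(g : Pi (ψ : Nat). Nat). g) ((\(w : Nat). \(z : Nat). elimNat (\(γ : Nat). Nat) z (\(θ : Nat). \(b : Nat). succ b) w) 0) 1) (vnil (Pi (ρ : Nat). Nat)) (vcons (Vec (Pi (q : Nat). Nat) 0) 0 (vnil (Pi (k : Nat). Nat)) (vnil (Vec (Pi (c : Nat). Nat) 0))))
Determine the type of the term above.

the term's type:
  Vec (Vec (Pi (η : Nat). Nat) 0) 3


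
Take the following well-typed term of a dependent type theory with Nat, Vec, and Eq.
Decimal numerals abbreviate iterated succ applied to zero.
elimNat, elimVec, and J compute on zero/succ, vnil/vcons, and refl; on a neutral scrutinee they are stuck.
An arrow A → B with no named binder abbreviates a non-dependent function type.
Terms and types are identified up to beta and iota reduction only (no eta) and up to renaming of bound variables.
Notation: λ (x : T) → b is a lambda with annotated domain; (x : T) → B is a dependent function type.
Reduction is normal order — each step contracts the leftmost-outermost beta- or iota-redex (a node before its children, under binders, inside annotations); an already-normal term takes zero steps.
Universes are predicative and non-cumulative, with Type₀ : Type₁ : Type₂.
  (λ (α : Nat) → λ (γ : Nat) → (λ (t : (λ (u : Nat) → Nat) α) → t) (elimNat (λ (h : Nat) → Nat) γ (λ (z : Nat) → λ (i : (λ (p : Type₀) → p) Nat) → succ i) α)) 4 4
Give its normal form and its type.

normal form:
  8
type:
  Nat
observation: reduction starts at a beta-redex, and 16 normal-order steps reach the normal form.


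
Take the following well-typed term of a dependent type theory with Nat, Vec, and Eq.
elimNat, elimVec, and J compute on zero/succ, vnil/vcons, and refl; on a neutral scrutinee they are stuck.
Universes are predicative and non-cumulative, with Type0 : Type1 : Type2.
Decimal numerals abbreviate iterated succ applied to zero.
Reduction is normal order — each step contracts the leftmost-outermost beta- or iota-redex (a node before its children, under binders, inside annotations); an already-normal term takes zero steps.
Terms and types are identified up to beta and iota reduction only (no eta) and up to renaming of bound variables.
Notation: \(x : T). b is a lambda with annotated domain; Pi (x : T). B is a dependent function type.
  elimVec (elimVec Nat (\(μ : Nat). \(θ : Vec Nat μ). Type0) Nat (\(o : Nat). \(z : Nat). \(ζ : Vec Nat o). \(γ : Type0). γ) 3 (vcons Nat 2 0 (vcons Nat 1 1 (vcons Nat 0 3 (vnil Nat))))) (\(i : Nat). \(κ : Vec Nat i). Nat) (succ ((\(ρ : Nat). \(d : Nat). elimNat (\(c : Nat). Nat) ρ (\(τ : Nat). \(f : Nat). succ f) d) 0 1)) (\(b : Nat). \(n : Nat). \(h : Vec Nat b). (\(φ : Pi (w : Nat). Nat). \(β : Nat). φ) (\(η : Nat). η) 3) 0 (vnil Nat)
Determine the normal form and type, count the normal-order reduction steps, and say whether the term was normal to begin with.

resulting normal form:
  2
the term's type:
  Nat
normal-order step count: 7
already normal: no
first contracted redex: an elimVec iota-redex


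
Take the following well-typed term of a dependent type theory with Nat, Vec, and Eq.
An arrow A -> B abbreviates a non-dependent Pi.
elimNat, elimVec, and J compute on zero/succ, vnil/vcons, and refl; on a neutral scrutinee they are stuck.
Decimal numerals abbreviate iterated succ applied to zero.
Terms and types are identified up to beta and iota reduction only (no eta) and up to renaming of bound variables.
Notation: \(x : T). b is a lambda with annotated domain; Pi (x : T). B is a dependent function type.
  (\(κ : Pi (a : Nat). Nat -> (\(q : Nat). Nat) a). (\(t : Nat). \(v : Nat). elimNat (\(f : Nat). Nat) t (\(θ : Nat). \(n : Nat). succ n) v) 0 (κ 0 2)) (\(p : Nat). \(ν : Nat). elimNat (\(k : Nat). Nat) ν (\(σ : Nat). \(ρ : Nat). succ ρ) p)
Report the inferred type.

the term's type:
  Nat


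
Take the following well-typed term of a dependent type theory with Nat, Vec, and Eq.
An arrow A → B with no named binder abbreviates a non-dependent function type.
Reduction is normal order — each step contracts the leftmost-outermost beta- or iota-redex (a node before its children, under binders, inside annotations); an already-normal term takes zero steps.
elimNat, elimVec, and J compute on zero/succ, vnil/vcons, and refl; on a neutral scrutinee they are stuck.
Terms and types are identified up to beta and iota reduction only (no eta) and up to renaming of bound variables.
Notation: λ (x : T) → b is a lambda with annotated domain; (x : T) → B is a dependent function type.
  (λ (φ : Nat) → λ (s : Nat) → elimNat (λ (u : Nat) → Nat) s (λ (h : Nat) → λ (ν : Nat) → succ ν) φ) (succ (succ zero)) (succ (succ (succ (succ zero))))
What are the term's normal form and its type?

reduced normal form:
  succ (succ (succ (succ (succ (succ zero)))))
inferred type:
  Nat
observation: the term reaches its normal form after 9 normal-order steps.


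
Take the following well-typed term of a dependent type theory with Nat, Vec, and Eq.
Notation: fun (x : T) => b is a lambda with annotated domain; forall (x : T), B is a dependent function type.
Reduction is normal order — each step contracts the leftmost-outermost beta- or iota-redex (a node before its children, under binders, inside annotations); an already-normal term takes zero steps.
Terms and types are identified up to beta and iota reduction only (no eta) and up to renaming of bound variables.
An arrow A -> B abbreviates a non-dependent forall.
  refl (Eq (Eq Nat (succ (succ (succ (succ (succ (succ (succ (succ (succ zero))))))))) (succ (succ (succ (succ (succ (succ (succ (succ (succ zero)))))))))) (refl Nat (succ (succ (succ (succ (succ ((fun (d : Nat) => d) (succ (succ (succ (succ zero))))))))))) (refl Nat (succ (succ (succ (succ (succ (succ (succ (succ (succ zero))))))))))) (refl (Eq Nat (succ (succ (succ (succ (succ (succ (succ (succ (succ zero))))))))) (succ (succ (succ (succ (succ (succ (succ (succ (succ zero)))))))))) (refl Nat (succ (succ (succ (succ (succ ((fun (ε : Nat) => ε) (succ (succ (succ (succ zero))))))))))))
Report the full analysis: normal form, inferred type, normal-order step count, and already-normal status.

resulting normal form:
  refl (Eq (Eq Nat (succ (succ (succ (succ (succ (succ (succ (succ (succ zero))))))))) (succ (succ (succ (succ (succ (succ (succ (succ (succ zero)))))))))) (refl Nat (succ (succ (succ (succ (succ (succ (succ (succ (succ zero)))))))))) (refl Nat (succ (succ (succ (succ (succ (succ (succ (succ (succ zero))))))))))) (refl (Eq Nat (succ (succ (succ (succ (succ (succ (succ (succ (succ zero))))))))) (succ (succ (succ (succ (succ (succ (succ (succ (succ zero)))))))))) (refl Nat (succ (succ (succ (succ (succ (succ (succ (succ (succ zero)))))))))))
the term's type:
  Eq (Eq (Eq Nat (succ (succ (succ (succ (succ (succ (succ (succ (succ zero))))))))) (succ (succ (succ (succ (succ (succ (succ (succ (succ zero)))))))))) (refl Nat (succ (succ (succ (succ (succ (succ (succ (succ (succ zero)))))))))) (refl Nat (succ (succ (succ (succ (succ (succ (succ (succ (succ zero))))))))))) (refl (Eq Nat (succ (succ (succ (succ (succ (succ (succ (succ (succ zero))))))))) (succ (succ (succ (succ (succ (succ (succ (succ (succ zero)))))))))) (refl Nat (succ (succ (succ (succ (succ (succ (succ (succ (succ zero))))))))))) (refl (Eq Nat (succ (succ (succ (succ (succ (succ (succ (succ (succ zero))))))))) (succ (succ (succ (succ (succ (succ (succ (succ (succ zero)))))))))) (refl Nat (succ (succ (succ (succ (succ (succ (succ (succ (succ zero)))))))))))
normal-order step count: 2
already normal: no
first contracted redex: a beta-redex


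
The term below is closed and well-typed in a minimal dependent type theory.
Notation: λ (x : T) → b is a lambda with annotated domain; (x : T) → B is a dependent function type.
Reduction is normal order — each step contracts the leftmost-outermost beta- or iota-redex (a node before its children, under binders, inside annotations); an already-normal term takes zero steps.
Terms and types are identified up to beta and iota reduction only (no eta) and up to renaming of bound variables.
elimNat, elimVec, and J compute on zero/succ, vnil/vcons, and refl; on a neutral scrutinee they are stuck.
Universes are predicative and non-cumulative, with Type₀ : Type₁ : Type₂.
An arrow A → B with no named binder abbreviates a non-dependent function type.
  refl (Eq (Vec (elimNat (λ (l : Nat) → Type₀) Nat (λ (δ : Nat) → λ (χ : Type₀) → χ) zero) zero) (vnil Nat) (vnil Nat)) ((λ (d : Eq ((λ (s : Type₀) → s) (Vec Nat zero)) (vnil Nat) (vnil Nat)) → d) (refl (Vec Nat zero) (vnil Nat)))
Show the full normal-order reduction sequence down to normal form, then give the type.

reduction (normal order):
  refl (Eq (Vec (elimNat (λ (l : Nat) → Type₀) Nat (λ (δ : Nat) → λ (χ : Type₀) → χ) zero) zero) (vnil Nat) (vnil Nat)) ((λ (d : Eq ((λ (s : Type₀) → s) (Vec Nat zero)) (vnil Nat) (vnil Nat)) → d) (refl (Vec Nat zero) (vnil Nat)))
  ~> refl (Eq (Vec Nat zero) (vnil Nat) (vnil Nat)) ((λ (l : Eq ((λ (δ : Type₀) → δ) (Vec Nat zero)) (vnil Nat) (vnil Nat)) → l) (refl (Vec Nat zero) (vnil Nat)))
  ~> refl (Eq (Vec Nat zero) (vnil Nat) (vnil Nat)) (refl (Vec Nat zero) (vnil Nat))
inferred type:
  Eq (Eq (Vec Nat zero) (vnil Nat) (vnil Nat)) (refl (Vec Nat zero) (vnil Nat)) (refl (Vec Nat zero) (vnil Nat))


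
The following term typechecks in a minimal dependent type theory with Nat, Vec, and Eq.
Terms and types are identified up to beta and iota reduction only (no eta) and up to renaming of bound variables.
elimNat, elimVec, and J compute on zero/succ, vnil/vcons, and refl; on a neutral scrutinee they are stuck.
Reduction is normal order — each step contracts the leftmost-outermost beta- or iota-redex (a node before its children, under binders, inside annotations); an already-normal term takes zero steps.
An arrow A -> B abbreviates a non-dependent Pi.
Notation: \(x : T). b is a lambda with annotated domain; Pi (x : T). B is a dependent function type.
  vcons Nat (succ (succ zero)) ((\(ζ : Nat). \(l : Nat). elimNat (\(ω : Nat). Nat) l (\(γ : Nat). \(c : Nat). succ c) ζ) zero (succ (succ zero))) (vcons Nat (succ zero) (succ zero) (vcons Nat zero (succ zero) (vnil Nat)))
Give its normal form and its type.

reduced normal form:
  vcons Nat (succ (succ zero)) (succ (succ zero)) (vcons Nat (succ zero) (succ zero) (vcons Nat zero (succ zero) (vnil Nat)))
type:
  Vec Nat (succ (succ (succ zero)))
observation: 3 normal-order steps normalize the term, beginning with a beta-redex.


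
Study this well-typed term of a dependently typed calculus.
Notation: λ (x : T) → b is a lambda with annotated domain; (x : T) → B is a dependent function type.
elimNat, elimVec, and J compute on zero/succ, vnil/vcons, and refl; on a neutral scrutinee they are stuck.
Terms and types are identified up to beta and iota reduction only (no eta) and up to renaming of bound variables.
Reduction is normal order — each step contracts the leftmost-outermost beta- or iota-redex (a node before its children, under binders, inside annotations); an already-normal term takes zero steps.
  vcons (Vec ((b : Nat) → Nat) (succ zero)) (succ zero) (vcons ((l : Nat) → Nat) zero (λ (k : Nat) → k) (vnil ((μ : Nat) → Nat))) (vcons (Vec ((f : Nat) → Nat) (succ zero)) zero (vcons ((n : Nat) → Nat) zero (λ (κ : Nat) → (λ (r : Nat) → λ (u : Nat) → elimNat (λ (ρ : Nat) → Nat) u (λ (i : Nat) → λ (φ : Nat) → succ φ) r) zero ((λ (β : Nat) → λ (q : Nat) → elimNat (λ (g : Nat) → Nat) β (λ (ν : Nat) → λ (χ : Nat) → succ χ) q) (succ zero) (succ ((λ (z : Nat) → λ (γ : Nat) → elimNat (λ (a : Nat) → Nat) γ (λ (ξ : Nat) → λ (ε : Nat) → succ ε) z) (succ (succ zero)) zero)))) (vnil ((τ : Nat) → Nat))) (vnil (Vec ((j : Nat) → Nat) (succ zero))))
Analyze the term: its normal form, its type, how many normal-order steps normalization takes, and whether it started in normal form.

normal form:
  vcons (Vec ((b : Nat) → Nat) (succ zero)) (succ zero) (vcons ((l : Nat) → Nat) zero (λ (k : Nat) → k) (vnil ((μ : Nat) → Nat))) (vcons (Vec ((f : Nat) → Nat) (succ zero)) zero (vcons ((n : Nat) → Nat) zero (λ (κ : Nat) → succ (succ (succ (succ zero)))) (vnil ((r : Nat) → Nat))) (vnil (Vec ((u : Nat) → Nat) (succ zero))))
the term's type:
  Vec (Vec ((b : Nat) → Nat) (succ zero)) (succ (succ zero))
normal-order step count: 24
already normal: no
first redex: a beta-redex


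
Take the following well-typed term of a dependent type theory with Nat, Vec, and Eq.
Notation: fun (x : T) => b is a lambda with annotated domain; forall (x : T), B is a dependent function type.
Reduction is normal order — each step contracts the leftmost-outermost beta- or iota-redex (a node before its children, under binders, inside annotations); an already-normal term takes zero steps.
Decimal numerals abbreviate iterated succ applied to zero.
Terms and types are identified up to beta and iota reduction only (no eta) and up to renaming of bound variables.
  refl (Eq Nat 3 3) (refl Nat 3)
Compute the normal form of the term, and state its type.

normal form:
  refl (Eq Nat 3 3) (refl Nat 3)
type:
  Eq (Eq Nat 3 3) (refl Nat 3) (refl Nat 3)


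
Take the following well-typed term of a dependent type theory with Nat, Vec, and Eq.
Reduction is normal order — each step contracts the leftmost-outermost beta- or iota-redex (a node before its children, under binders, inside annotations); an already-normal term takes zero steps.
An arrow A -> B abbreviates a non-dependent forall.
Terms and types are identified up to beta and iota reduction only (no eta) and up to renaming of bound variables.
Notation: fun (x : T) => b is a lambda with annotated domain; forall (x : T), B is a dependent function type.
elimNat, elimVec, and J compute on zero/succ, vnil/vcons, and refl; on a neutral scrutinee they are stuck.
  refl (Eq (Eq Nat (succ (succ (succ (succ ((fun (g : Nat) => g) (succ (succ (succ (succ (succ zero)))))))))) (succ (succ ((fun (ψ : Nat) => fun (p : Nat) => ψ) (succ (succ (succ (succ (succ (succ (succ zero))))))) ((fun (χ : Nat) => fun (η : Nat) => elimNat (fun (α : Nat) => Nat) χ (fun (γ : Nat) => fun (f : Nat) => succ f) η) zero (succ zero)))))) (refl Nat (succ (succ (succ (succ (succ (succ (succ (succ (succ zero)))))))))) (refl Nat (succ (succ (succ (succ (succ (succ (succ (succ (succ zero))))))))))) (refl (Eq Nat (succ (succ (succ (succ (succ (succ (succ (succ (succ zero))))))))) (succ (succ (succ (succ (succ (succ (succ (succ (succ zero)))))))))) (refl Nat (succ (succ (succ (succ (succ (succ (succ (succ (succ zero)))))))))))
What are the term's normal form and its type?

resulting normal form:
  refl (Eq (Eq Nat (succ (succ (succ (succ (succ (succ (succ (succ (succ zero))))))))) (succ (succ (succ (succ (succ (succ (succ (succ (succ zero)))))))))) (refl Nat (succ (succ (succ (succ (succ (succ (succ (succ (succ zero)))))))))) (refl Nat (succ (succ (succ (succ (succ (succ (succ (succ (succ zero))))))))))) (refl (Eq Nat (succ (succ (succ (succ (succ (succ (succ (succ (succ zero))))))))) (succ (succ (succ (succ (succ (succ (succ (succ (succ zero)))))))))) (refl Nat (succ (succ (succ (succ (succ (succ (succ (succ (succ zero)))))))))))
type:
  Eq (Eq (Eq Nat (succ (succ (succ (succ (succ (succ (succ (succ (succ zero))))))))) (succ (succ (succ (succ (succ (succ (succ (succ (succ zero)))))))))) (refl Nat (succ (succ (succ (succ (succ (succ (succ (succ (succ zero)))))))))) (refl Nat (succ (succ (succ (succ (succ (succ (succ (succ (succ zero))))))))))) (refl (Eq Nat (succ (succ (succ (succ (succ (succ (succ (succ (succ zero))))))))) (succ (succ (succ (succ (succ (succ (succ (succ (succ zero)))))))))) (refl Nat (succ (succ (succ (succ (succ (succ (succ (succ (succ zero))))))))))) (refl (Eq Nat (succ (succ (succ (succ (succ (succ (succ (succ (succ zero))))))))) (succ (succ (succ (succ (succ (succ (succ (succ (succ zero)))))))))) (refl Nat (succ (succ (succ (succ (succ (succ (succ (succ (succ zero)))))))))))
observation: reduction starts at a beta-redex, and 3 normal-order steps reach the normal form.


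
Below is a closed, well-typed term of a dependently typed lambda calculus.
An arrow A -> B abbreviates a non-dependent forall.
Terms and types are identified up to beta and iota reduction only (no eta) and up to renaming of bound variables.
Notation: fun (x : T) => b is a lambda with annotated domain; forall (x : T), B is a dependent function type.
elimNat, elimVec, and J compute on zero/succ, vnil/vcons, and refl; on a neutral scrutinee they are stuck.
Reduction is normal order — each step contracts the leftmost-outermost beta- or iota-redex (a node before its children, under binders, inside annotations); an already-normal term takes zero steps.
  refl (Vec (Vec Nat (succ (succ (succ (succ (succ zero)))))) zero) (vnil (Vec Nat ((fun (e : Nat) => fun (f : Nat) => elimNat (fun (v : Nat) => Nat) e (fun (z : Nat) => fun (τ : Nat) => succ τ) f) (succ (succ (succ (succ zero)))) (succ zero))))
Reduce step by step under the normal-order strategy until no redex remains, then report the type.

reduction (normal order):
  refl (Vec (Vec Nat (succ (succ (succ (succ (succ zero)))))) zero) (vnil (Vec Nat ((fun (e : Nat) => fun (f : Nat) => elimNat (fun (v : Nat) => Nat) e (fun (z : Nat) => fun (τ : Nat) => succ τ) f) (succ (succ (succ (succ zero)))) (succ zero))))
  ~> refl (Vec (Vec Nat (succ (succ (succ (succ (succ zero)))))) zero) (vnil (Vec Nat ((fun (e : Nat) => elimNat (fun (f : Nat) => Nat) (succ (succ (succ (succ zero)))) (fun (v : Nat) => fun (z : Nat) => succ z) e) (succ zero))))
  ~> refl (Vec (Vec Nat (succ (succ (succ (succ (succ zero)))))) zero) (vnil (Vec Nat (elimNat (fun (e : Nat) => Nat) (succ (succ (succ (succ zero)))) (fun (f : Nat) => fun (v : Nat) => succ v) (succ zero))))
  ~> refl (Vec (Vec Nat (succ (succ (succ (succ (succ zero)))))) zero) (vnil (Vec Nat ((fun (e : Nat) => fun (f : Nat) => succ f) zero (elimNat (fun (v : Nat) => Nat) (succ (succ (succ (succ zero)))) (fun (z : Nat) => fun (τ : Nat) => succ τ) zero))))
  ~> refl (Vec (Vec Nat (succ (succ (succ (succ (succ zero)))))) zero) (vnil (Vec Nat ((fun (e : Nat) => succ e) (elimNat (fun (f : Nat) => Nat) (succ (succ (succ (succ zero)))) (fun (v : Nat) => fun (z : Nat) => succ z) zero))))
  ~> refl (Vec (Vec Nat (succ (succ (succ (succ (succ zero)))))) zero) (vnil (Vec Nat (succ (elimNat (fun (e : Nat) => Nat) (succ (succ (succ (succ zero)))) (fun (f : Nat) => fun (v : Nat) => succ v) zero))))
  ~> refl (Vec (Vec Nat (succ (succ (succ (succ (succ zero)))))) zero) (vnil (Vec Nat (succ (succ (succ (succ (succ zero)))))))
inferred type:
  Eq (Vec (Vec Nat (succ (succ (succ (succ (succ zero)))))) zero) (vnil (Vec Nat (succ (succ (succ (succ (succ zero))))))) (vnil (Vec Nat (succ (succ (succ (succ (succ zero)))))))


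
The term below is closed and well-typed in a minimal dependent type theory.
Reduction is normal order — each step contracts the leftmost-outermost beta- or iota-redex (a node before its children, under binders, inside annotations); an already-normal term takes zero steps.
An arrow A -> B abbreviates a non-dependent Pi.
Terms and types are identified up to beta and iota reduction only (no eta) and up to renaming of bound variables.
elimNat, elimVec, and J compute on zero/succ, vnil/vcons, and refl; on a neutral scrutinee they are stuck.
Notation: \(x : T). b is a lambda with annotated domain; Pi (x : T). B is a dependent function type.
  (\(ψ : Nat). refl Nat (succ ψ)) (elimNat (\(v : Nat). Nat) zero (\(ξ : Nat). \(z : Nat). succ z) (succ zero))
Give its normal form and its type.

reduced normal form:
  refl Nat (succ (succ zero))
type:
  Eq Nat (succ (succ zero)) (succ (succ zero))


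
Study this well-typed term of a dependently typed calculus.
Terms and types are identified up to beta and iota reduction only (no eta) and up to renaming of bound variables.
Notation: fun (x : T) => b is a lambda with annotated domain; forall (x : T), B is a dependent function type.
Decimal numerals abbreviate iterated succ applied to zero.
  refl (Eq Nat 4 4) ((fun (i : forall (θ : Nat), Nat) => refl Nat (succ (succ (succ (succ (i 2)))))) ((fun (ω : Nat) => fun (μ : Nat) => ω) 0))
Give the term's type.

the term's type:
  Eq (Eq Nat 4 4) (refl Nat 4) (refl Nat 4)


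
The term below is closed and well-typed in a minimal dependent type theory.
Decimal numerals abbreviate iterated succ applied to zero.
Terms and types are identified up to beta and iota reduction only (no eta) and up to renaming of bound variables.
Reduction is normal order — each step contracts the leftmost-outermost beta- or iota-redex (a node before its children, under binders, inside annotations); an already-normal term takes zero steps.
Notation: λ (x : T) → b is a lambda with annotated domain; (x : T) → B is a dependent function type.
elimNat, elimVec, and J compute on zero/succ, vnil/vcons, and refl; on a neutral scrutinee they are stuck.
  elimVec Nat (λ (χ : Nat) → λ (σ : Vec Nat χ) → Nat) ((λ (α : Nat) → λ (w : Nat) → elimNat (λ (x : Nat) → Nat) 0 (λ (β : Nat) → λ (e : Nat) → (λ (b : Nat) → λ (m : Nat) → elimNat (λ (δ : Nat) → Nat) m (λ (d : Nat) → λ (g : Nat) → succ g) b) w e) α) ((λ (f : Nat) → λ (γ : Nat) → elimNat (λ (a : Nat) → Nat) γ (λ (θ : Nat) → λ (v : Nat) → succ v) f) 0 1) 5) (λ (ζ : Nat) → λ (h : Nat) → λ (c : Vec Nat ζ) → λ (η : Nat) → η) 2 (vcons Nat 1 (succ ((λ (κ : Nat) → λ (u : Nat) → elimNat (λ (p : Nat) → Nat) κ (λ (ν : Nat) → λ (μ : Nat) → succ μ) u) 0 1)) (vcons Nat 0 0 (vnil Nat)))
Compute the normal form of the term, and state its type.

reduced normal form:
  5
the term's type:
  Nat


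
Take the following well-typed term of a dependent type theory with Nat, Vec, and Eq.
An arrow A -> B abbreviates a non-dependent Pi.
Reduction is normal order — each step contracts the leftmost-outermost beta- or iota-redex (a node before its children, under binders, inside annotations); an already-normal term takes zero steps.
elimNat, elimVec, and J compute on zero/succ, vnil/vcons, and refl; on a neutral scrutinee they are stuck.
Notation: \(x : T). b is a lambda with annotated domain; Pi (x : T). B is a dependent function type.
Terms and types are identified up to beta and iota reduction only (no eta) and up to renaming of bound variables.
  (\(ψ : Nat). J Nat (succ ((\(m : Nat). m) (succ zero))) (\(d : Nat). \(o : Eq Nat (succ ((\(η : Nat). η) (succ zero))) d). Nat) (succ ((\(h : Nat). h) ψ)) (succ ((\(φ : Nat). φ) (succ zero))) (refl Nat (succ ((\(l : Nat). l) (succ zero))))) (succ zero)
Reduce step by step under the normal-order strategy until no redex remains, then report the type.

reduction (normal order):
  (\(ψ : Nat). J Nat (succ ((\(m : Nat). m) (succ zero))) (\(d : Nat). \(o : Eq Nat (succ ((\(η : Nat). η) (succ zero))) d). Nat) (succ ((\(h : Nat). h) ψ)) (succ ((\(φ : Nat). φ) (succ zero))) (refl Nat (succ ((\(l : Nat). l) (succ zero))))) (succ zero)
  ~> J Nat (succ ((\(ψ : Nat). ψ) (succ zero))) (\(m : Nat). \(d : Eq Nat (succ ((\(o : Nat). o) (succ zero))) m). Nat) (succ ((\(η : Nat). η) (succ zero))) (succ ((\(h : Nat). h) (succ zero))) (refl Nat (succ ((\(φ : Nat). φ) (succ zero))))
  ~> succ ((\(ψ : Nat). ψ) (succ zero))
  ~> succ (succ zero)
inferred type:
  Nat


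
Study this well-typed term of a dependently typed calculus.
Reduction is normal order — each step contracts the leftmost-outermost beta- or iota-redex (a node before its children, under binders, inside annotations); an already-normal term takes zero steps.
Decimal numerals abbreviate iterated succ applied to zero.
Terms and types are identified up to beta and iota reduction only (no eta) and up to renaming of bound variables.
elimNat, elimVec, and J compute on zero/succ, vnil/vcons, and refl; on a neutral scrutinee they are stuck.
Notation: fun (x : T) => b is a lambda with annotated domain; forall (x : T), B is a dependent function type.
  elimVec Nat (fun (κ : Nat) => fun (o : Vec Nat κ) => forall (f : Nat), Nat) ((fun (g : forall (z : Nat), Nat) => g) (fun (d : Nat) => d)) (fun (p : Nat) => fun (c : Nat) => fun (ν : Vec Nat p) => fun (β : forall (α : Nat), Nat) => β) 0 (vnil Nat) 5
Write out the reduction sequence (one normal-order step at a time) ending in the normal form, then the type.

reduction (normal order):
  elimVec Nat (fun (κ : Nat) => fun (o : Vec Nat κ) => forall (f : Nat), Nat) ((fun (g : forall (z : Nat), Nat) => g) (fun (d : Nat) => d)) (fun (p : Nat) => fun (c : Nat) => fun (ν : Vec Nat p) => fun (β : forall (α : Nat), Nat) => β) 0 (vnil Nat) 5
  ~> (fun (κ : forall (o : Nat), Nat) => κ) (fun (f : Nat) => f) 5
  ~> (fun (κ : Nat) => κ) 5
  ~> 5
type:
  Nat


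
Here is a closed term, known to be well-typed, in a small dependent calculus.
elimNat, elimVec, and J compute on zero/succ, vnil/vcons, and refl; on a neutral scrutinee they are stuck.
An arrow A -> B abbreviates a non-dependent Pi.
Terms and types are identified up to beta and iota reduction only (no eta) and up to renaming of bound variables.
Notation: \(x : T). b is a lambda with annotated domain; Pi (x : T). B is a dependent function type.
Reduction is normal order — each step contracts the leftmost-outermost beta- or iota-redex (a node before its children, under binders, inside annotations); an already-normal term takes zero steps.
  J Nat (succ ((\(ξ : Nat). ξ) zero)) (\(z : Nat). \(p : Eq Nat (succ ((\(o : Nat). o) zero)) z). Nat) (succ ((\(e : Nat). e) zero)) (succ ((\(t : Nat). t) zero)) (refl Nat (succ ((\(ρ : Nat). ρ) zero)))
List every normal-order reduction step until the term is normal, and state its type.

reduction (normal order):
  J Nat (succ ((\(ξ : Nat). ξ) zero)) (\(z : Nat). \(p : Eq Nat (succ ((\(o : Nat). o) zero)) z). Nat) (succ ((\(e : Nat). e) zero)) (succ ((\(t : Nat). t) zero)) (refl Nat (succ ((\(ρ : Nat). ρ) zero)))
  ~> succ ((\(ξ : Nat). ξ) zero)
  ~> succ zero
the term's type:
  Nat


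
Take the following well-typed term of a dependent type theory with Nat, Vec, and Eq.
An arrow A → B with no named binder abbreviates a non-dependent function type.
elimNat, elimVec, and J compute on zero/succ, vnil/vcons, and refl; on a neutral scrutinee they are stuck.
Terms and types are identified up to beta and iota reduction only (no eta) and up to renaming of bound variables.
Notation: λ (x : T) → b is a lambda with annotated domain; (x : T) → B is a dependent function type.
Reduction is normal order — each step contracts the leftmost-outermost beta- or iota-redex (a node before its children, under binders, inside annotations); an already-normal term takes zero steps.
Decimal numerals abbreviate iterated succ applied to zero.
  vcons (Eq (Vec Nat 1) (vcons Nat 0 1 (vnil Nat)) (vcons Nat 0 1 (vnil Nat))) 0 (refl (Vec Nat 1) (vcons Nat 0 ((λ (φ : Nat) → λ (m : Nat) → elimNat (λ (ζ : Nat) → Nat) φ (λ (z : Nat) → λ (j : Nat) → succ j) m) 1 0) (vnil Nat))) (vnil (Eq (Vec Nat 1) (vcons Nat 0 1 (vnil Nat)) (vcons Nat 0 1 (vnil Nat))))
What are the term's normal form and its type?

reduced normal form:
  vcons (Eq (Vec Nat 1) (vcons Nat 0 1 (vnil Nat)) (vcons Nat 0 1 (vnil Nat))) 0 (refl (Vec Nat 1) (vcons Nat 0 1 (vnil Nat))) (vnil (Eq (Vec Nat 1) (vcons Nat 0 1 (vnil Nat)) (vcons Nat 0 1 (vnil Nat))))
the term's type:
  Vec (Eq (Vec Nat 1) (vcons Nat 0 1 (vnil Nat)) (vcons Nat 0 1 (vnil Nat))) 1


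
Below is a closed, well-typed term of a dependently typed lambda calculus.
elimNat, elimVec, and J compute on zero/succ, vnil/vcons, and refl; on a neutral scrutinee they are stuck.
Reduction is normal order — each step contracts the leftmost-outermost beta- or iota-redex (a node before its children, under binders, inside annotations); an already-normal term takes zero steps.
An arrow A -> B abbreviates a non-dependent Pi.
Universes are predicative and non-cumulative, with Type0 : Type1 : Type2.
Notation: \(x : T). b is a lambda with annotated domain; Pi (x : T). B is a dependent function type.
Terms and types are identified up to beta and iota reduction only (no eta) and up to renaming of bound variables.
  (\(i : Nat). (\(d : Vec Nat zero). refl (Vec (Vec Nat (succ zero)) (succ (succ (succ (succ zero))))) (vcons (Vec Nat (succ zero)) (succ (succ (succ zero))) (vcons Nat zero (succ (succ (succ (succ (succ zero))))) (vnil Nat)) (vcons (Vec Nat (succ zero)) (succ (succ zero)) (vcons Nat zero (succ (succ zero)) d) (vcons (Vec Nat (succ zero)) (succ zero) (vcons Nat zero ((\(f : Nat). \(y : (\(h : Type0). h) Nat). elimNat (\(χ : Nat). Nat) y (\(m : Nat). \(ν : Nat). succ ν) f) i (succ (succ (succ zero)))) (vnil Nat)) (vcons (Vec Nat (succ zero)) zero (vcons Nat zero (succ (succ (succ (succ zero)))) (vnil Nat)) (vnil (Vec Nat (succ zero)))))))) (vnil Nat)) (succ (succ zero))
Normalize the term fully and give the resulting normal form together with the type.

reduced normal form:
  refl (Vec (Vec Nat (succ zero)) (succ (succ (succ (succ zero))))) (vcons (Vec Nat (succ zero)) (succ (succ (succ zero))) (vcons Nat zero (succ (succ (succ (succ (succ zero))))) (vnil Nat)) (vcons (Vec Nat (succ zero)) (succ (succ zero)) (vcons Nat zero (succ (succ zero)) (vnil Nat)) (vcons (Vec Nat (succ zero)) (succ zero) (vcons Nat zero (succ (succ (succ (succ (succ zero))))) (vnil Nat)) (vcons (Vec Nat (succ zero)) zero (vcons Nat zero (succ (succ (succ (succ zero)))) (vnil Nat)) (vnil (Vec Nat (succ zero)))))))
type:
  Eq (Vec (Vec Nat (succ zero)) (succ (succ (succ (succ zero))))) (vcons (Vec Nat (succ zero)) (succ (succ (succ zero))) (vcons Nat zero (succ (succ (succ (succ (succ zero))))) (vnil Nat)) (vcons (Vec Nat (succ zero)) (succ (succ zero)) (vcons Nat zero (succ (succ zero)) (vnil Nat)) (vcons (Vec Nat (succ zero)) (succ zero) (vcons Nat zero (succ (succ (succ (succ (succ zero))))) (vnil Nat)) (vcons (Vec Nat (succ zero)) zero (vcons Nat zero (succ (succ (succ (succ zero)))) (vnil Nat)) (vnil (Vec Nat (succ zero))))))) (vcons (Vec Nat (succ zero)) (succ (succ (succ zero))) (vcons Nat zero (succ (succ (succ (succ (succ zero))))) (vnil Nat)) (vcons (Vec Nat (succ zero)) (succ (succ zero)) (vcons Nat zero (succ (succ zero)) (vnil Nat)) (vcons (Vec Nat (succ zero)) (succ zero) (vcons Nat zero (succ (succ (succ (succ (succ zero))))) (vnil Nat)) (vcons (Vec Nat (succ zero)) zero (vcons Nat zero (succ (succ (succ (succ zero)))) (vnil Nat)) (vnil (Vec Nat (succ zero)))))))
observation: reduction starts at a beta-redex, and 11 normal-order steps reach the normal form.


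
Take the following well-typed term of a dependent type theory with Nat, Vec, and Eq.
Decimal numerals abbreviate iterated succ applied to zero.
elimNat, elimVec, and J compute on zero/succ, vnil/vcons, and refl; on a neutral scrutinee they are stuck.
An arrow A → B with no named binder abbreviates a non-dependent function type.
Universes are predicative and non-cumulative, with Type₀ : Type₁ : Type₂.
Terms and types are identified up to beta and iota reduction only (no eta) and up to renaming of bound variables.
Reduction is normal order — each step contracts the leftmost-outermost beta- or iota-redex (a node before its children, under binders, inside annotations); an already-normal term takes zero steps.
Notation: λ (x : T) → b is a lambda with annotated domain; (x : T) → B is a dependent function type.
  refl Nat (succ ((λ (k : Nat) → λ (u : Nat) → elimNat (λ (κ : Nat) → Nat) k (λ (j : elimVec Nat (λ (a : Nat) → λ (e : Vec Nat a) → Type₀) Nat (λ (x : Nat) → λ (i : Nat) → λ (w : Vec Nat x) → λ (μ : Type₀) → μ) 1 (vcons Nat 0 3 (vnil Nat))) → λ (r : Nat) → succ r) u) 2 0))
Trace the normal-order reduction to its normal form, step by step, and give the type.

reduction (normal order):
  refl Nat (succ ((λ (k : Nat) → λ (u : Nat) → elimNat (λ (κ : Nat) → Nat) k (λ (j : elimVec Nat (λ (a : Nat) → λ (e : Vec Nat a) → Type₀) Nat (λ (x : Nat) → λ (i : Nat) → λ (w : Vec Nat x) → λ (μ : Type₀) → μ) 1 (vcons Nat 0 3 (vnil Nat))) → λ (r : Nat) → succ r) u) 2 0))
  ~> refl Nat (succ ((λ (k : Nat) → elimNat (λ (u : Nat) → Nat) 2 (λ (κ : elimVec Nat (λ (j : Nat) → λ (a : Vec Nat j) → Type₀) Nat (λ (e : Nat) → λ (x : Nat) → λ (i : Vec Nat e) → λ (w : Type₀) → w) 1 (vcons Nat 0 3 (vnil Nat))) → λ (μ : Nat) → succ μ) k) 0))
  ~> refl Nat (succ (elimNat (λ (k : Nat) → Nat) 2 (λ (u : elimVec Nat (λ (κ : Nat) → λ (j : Vec Nat κ) → Type₀) Nat (λ (a : Nat) → λ (e : Nat) → λ (x : Vec Nat a) → λ (i : Type₀) → i) 1 (vcons Nat 0 3 (vnil Nat))) → λ (w : Nat) → succ w) 0))
  ~> refl Nat 3
type:
  Eq Nat 3 3


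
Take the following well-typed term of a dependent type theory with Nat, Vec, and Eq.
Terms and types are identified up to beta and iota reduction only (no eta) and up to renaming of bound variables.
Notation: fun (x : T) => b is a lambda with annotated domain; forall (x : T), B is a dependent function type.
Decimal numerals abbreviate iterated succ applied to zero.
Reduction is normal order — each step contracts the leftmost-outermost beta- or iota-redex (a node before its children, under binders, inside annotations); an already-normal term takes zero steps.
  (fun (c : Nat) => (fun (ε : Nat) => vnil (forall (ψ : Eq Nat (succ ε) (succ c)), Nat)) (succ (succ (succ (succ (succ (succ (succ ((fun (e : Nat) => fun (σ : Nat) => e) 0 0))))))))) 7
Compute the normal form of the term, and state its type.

reduced normal form:
  vnil (forall (c : Eq Nat 8 8), Nat)
the term's type:
  Vec (forall (c : Eq Nat 8 8), Nat) 0
observation: 4 normal-order steps separate the term from its normal form.


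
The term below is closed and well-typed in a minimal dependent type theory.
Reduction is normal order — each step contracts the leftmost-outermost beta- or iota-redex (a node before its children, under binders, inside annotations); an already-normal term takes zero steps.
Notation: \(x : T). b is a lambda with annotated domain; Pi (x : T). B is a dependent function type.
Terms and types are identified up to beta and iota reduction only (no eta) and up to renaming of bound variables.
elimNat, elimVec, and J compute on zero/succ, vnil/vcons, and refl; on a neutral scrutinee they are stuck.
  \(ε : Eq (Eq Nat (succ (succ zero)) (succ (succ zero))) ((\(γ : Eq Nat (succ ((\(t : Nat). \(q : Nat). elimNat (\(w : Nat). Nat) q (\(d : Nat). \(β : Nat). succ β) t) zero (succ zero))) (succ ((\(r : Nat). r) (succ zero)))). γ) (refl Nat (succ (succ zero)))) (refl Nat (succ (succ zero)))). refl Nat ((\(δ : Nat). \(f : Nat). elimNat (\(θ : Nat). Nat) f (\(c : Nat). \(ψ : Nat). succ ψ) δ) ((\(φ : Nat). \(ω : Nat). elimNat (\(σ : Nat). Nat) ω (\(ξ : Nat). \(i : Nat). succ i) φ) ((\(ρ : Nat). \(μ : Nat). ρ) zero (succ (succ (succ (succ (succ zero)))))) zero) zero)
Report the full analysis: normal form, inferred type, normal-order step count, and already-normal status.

reduced normal form:
  \(ε : Eq (Eq Nat (succ (succ zero)) (succ (succ zero))) (refl Nat (succ (succ zero))) (refl Nat (succ (succ zero)))). refl Nat zero
the term's type:
  Pi (ε : Eq (Eq Nat (succ (succ zero)) (succ (succ zero))) (refl Nat (succ (succ zero))) (refl Nat (succ (succ zero)))). Eq Nat zero zero
reduction steps (normal order): 9
term was already normal: no
first contracted redex: a beta-redex


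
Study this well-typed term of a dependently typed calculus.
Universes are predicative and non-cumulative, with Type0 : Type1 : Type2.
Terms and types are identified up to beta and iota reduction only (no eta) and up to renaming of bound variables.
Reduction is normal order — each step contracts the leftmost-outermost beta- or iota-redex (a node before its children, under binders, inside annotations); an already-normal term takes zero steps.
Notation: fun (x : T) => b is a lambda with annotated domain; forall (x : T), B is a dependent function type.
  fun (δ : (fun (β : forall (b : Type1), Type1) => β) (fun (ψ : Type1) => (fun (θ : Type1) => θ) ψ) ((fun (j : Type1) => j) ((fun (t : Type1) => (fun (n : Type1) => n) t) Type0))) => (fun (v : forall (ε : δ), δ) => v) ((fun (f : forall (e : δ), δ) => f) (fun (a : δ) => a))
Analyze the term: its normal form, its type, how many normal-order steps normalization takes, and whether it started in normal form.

resulting normal form:
  fun (δ : Type0) => fun (β : δ) => β
the term's type:
  forall (δ : Type0), forall (β : δ), δ
steps to reach normal form (normal order): 8
started in normal form: no
first redex: a beta-redex


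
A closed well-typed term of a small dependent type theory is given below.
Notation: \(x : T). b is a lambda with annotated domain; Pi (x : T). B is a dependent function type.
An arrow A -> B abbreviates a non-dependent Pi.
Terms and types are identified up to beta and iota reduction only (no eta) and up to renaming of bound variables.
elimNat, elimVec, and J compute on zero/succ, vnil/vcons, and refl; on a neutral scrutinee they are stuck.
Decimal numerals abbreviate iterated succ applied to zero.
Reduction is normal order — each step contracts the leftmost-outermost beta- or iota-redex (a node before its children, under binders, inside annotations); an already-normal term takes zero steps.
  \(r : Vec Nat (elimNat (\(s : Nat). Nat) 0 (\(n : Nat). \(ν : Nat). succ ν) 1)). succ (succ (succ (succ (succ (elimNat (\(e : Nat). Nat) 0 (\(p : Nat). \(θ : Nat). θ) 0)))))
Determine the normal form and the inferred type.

normal form:
  \(r : Vec Nat 1). 5
the term's type:
  Vec Nat 1 -> Nat
observation: 5 normal-order steps separate the term from its normal form.
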